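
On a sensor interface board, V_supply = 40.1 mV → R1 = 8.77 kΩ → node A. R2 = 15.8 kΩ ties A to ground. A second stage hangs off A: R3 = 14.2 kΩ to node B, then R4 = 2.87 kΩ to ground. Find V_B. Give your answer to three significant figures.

V_B ≈ 3.26 mV

The second stage (R3 + R4 = 17.07 kΩ) loads node A in parallel with R2.
Effective lower resistance at A: R2 ‖ 17.07 = 8.205 kΩ.
So V_A = 40.1 × 0.4834 = 19.38 mV.
Then the unloaded second divider: V_B = V_A × R4/(R3+R4) = 19.38 × 0.1681 = 3.259 mV.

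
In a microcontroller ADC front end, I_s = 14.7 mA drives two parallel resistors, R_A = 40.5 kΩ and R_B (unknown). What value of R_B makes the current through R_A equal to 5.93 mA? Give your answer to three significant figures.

The fraction through R_A equals R_B/(R_A+R_B).
With f = 0.4034, R_B = R_A · f/(1−f) = 40.5 × 0.6762 = 27.38 kΩ.

R_B ≈ 27.4 kΩ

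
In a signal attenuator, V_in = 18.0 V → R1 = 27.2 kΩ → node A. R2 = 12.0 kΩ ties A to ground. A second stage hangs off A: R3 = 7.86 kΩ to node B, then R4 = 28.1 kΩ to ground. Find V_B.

V_B ≈ 3.50 V

Looking into the second stage from A: R3 + R4 = 35.96 kΩ appears in parallel with R2.
R2 ‖ (R3+R4) = 8.997 kΩ.
First divider: V_A = V_in · 8.997/(27.2 + 8.997) = 4.474 V.
Then the unloaded second divider: V_B = V_A × R4/(R3+R4) = 4.474 × 0.7814 = 3.496 V.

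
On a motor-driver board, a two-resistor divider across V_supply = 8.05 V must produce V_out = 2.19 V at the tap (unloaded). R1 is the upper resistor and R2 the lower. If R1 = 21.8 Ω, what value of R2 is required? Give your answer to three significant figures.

R2 ≈ 8.15 Ω

V_out/V_supply = R2/(R1+R2) = 0.2720.
Rearranging, R2 = R1·k/(1−k) = 21.8 × 0.3737 = 8.147 Ω.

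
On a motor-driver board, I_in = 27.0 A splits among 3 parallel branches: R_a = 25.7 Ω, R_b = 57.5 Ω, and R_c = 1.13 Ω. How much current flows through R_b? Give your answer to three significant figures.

ΣG = 1/25.7 + 1/57.5 + 1/1.13 = 0.9413.
Current divider: I(R_b) = I_in · G_k/ΣG = 27.0 × (0.01739/0.9413) = 27.0 × 0.01848 = 0.4989 A.

I ≈ 0.499 A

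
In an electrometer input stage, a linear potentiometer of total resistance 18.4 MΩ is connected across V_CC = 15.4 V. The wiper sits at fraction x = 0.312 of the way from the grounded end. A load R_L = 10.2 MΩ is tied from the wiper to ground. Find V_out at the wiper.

V_out ≈ 3.46 V

Split the track: R_lower = x·R_p = 5.741 MΩ, R_upper = (1−x)·R_p = 12.66 MΩ.
R_L loads the lower segment: effective lower R = 3.673 MΩ.
V_out = 15.4 × 3.673/(12.66 + 3.673) = 3.464 V.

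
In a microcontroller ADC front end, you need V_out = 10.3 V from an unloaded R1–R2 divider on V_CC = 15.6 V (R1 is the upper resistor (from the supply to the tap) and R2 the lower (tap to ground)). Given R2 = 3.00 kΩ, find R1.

R1 ≈ 1.54 kΩ

The divider ratio is R2/(R1+R2) = 10.3/15.6 = 0.6603.
So R1 = R2 · (V_CC/V_out − 1) = 3.00 × (15.6/10.3 − 1) = 3.00 × 0.5146 = 1.544 kΩ.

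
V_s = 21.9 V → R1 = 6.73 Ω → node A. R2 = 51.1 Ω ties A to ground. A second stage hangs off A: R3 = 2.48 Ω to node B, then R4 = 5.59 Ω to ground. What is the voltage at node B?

V_B ≈ 7.72 V

The second stage (R3 + R4 = 8.070 Ω) loads node A in parallel with R2.
R2 ‖ (R3+R4) = 6.969 Ω.
V_A = 21.9 × 6.969/(6.73 + 6.969) = 11.14 V.
Stage 2 is unloaded, so V_B = V_A · R4/(R3+R4) = 11.14 × 5.59/8.070 = 7.717 V.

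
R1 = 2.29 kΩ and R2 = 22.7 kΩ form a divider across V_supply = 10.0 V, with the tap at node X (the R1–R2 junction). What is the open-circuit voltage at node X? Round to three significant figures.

With X open, the divider is unloaded: V_th = 10.0 × 22.7/24.99 = 9.084 V.

V_th ≈ 9.08 V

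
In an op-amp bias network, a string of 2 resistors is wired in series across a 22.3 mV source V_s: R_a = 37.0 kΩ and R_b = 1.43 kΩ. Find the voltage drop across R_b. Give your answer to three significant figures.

V ≈ 0.830 mV

Total series resistance ΣR = 37.0 + 1.43 = 38.43 kΩ.
V = V_s · R/ΣR = 22.3 × 0.03721 = 0.8298 mV.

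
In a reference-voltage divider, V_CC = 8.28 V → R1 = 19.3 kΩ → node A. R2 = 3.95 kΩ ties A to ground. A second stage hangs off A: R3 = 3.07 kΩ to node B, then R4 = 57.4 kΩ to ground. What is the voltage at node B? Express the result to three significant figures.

V_B ≈ 1.27 V

Node A sees R2 in parallel with the series input of stage 2, R3 + R4 = 60.47 kΩ.
R2 ‖ (R3+R4) = 3.708 kΩ.
First divider: V_A = V_CC · 3.708/(19.3 + 3.708) = 1.334 V.
Then the unloaded second divider: V_B = V_A × R4/(R3+R4) = 1.334 × 0.9492 = 1.267 V.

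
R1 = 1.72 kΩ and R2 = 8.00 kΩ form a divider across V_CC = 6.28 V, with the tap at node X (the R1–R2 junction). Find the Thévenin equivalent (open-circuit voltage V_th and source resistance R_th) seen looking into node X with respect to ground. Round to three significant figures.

V_th ≈ 5.17 V, R_th ≈ 1.42 kΩ

Open-circuit (no load on X): V_th = V_CC · R2/(R1 + R2) = 6.28 × 8.00/(1.720 + 8.00) = 5.169 V.
Zeroing V_CC shorts the top of R1 to ground, so R_th = R1 ‖ R2 = 1.416 kΩ.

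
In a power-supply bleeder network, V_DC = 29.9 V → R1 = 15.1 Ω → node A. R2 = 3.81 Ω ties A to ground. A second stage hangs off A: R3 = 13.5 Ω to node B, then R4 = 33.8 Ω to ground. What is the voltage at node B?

Looking into the second stage from A: R3 + R4 = 47.30 Ω appears in parallel with R2.
Effective lower resistance at A: R2 ‖ 47.30 = 3.526 Ω.
So V_A = 29.9 × 0.1893 = 5.660 V.
V_B = V_A × 0.7146 = 4.045 V.

V_B ≈ 4.04 V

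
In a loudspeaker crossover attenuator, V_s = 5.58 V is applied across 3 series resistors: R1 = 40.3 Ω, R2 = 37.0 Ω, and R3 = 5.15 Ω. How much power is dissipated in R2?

The common current is I = 5.58/82.45 = 0.06768 A.
P = I²R = 0.004580 × 37.0 = 0.1695 W.

P ≈ 0.169 W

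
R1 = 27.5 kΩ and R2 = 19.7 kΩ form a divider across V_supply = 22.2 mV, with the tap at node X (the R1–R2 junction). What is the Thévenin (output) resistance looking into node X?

Looking into X with the source shorted: R_th = R1·R2/(R1+R2) = 27.50 × 19.7/47.20 = 11.48 kΩ.

R_th ≈ 11.5 kΩ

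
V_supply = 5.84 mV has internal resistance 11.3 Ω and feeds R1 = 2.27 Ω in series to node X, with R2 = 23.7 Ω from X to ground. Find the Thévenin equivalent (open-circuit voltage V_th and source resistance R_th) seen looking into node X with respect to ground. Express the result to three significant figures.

V_th ≈ 3.71 mV, R_th ≈ 8.63 Ω

R1' = 11.3 + 2.27 = 13.57 Ω (source resistance + R1).
Open-circuit (no load on X): V_th = V_supply · R2/(R1' + R2) = 5.84 × 23.7/(13.57 + 23.7) = 3.714 mV.
Looking into X with the source shorted: R_th = R1'·R2/(R1'+R2) = 13.57 × 23.7/37.27 = 8.629 Ω.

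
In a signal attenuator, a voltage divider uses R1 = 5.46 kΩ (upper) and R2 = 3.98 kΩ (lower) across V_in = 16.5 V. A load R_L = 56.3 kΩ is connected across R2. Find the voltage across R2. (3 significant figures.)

V_out ≈ 6.68 V

R2 ‖ R_L = (3.98 × 56.3)/(3.98 + 56.3) = 3.717 kΩ.
Then V_out = V_in · R2'/(R1 + R2') = 16.5 × 3.717/9.177 = 6.683 V.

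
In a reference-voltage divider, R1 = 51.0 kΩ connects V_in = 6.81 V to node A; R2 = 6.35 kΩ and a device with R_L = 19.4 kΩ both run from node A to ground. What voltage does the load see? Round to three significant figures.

First combine the lower leg with the load: R2 ‖ R_L = 4.784 kΩ.
Voltage divider with the loaded lower leg: V_out = 6.81 × 4.784/(51.0 + 4.784) = 6.81 × 0.08576 = 0.5840 V.

V_out ≈ 0.584 V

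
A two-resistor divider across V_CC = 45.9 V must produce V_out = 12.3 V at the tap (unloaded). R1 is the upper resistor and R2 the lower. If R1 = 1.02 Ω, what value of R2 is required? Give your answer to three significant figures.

R2 ≈ 0.373 Ω

Required fraction k = V_out/V_CC = 0.2680.
Rearranging, R2 = R1·k/(1−k) = 1.02 × 0.3661 = 0.3734 Ω.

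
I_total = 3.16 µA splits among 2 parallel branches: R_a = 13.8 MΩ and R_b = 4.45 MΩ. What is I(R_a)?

For two parallel branches, I_k = I_total · (other R)/(sum of R).
I(R_a) = 3.16 × 4.45/(13.8 + 4.45) = 3.16 × 0.2438 = 0.7705 µA.

I ≈ 0.771 µA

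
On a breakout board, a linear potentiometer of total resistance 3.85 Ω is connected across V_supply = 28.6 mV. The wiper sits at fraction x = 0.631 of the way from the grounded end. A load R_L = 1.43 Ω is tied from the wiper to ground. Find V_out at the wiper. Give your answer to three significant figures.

The pot divides into 1.421 Ω above the wiper and 2.429 Ω below.
Lower segment in parallel with the load: 2.429 ‖ 1.43 = 0.9001 Ω.
Then V_out = V_supply · 0.9001/(1.421 + 0.9001) = 11.09 mV.

V_out ≈ 11.1 mV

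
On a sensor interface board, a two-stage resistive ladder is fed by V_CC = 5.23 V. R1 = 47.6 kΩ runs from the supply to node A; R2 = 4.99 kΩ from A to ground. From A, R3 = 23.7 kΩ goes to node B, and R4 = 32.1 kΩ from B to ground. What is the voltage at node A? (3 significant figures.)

V_A ≈ 0.459 V

Node A sees R2 in parallel with the series input of stage 2, R3 + R4 = 55.80 kΩ.
R2 ‖ (R3+R4) = 4.580 kΩ.
First divider: V_A = V_CC · 4.580/(47.6 + 4.580) = 0.4591 V.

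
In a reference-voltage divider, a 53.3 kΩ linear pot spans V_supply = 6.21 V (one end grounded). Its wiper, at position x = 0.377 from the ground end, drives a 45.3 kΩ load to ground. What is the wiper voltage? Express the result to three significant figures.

V_out ≈ 1.83 V

Split the track: R_lower = x·R_p = 20.09 kΩ, R_upper = (1−x)·R_p = 33.21 kΩ.
R_L loads the lower segment: effective lower R = 13.92 kΩ.
V_out = 6.21 × 13.92/(33.21 + 13.92) = 1.834 V.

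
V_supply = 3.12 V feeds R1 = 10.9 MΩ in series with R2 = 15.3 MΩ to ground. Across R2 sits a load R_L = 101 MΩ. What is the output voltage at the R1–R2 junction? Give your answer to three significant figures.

V_out ≈ 1.71 V

R2 ‖ R_L = (15.3 × 101)/(15.3 + 101) = 13.29 MΩ.
Then V_out = V_supply · R2'/(R1 + R2') = 3.12 × 13.29/24.19 = 1.714 V.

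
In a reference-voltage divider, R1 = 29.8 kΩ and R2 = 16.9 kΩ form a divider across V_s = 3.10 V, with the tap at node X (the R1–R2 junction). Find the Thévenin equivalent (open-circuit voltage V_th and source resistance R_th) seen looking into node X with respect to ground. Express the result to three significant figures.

Open-circuit (no load on X): V_th = V_s · R2/(R1 + R2) = 3.10 × 16.9/(29.80 + 16.9) = 1.122 V.
Zeroing V_s shorts the top of R1 to ground, so R_th = R1 ‖ R2 = 10.78 kΩ.

V_th ≈ 1.12 V, R_th ≈ 10.8 kΩ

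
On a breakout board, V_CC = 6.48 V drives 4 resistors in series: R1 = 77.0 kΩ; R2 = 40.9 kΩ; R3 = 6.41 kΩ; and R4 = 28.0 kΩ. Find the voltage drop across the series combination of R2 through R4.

Series total: ΣR = 77.0 + 40.9 + 6.41 + 28.0 = 152.3 kΩ.
R_{R2..R4} = 40.9 + 6.41 + 28.0 = 75.31 kΩ.
V = V_CC · R/ΣR = 6.48 × 0.4945 = 3.204 V.

V ≈ 3.20 V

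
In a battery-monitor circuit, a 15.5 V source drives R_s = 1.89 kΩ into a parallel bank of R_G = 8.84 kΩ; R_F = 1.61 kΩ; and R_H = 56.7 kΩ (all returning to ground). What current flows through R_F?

I ≈ 3.98 mA

Combine the parallel branches: R_p = (1/8.84 + 1/1.61 + 1/56.7)⁻¹ = 1.330 kΩ.
V_A = 15.5 × 1.330/3.220 = 6.402 V.
Branch current I = V_A/R_F = 6.402/1.61 = 3.977 mA.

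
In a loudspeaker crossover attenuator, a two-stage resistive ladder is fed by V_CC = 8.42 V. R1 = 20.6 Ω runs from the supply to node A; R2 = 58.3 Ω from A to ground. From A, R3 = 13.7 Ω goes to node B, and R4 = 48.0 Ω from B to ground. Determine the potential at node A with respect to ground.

The second stage (R3 + R4 = 61.70 Ω) loads node A in parallel with R2.
R2 ‖ (R3+R4) = 29.98 Ω.
V_A = 8.42 × 29.98/(20.6 + 29.98) = 4.990 V.

V_A ≈ 4.99 V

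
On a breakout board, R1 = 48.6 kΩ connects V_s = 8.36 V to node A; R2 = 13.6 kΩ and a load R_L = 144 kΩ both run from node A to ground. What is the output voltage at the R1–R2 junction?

V_out ≈ 1.70 V

The load sits in parallel with R2, giving an effective lower resistance R2' = R2·R_L/(R2+R_L) = 12.43 kΩ.
Then V_out = V_s · R2'/(R1 + R2') = 8.36 × 12.43/61.03 = 1.702 V.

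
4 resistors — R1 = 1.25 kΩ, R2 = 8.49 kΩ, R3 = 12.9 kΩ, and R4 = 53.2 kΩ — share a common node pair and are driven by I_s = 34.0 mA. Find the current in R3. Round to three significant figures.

Total conductance ΣG = 1/1.25 + 1/8.49 + 1/12.9 + 1/53.2 = 1.014 (units of 1/kΩ).
By the current-divider rule, I = I_s · G_k/ΣG = 34.0 × 0.07644 = 2.599 mA.

I ≈ 2.60 mA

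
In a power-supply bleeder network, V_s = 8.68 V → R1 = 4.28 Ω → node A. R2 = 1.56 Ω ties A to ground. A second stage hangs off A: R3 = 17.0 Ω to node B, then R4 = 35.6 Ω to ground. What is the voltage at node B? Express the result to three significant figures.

Node A sees R2 in parallel with the series input of stage 2, R3 + R4 = 52.60 Ω.
Effective lower resistance at A: R2 ‖ 52.60 = 1.515 Ω.
First divider: V_A = V_s · 1.515/(4.28 + 1.515) = 2.269 V.
V_B = V_A × 0.6768 = 1.536 V.

V_B ≈ 1.54 V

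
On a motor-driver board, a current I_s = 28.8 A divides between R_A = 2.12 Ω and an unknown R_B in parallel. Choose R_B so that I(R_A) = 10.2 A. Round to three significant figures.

R_B ≈ 1.16 Ω

Two-branch current divider: I_A = I_s · R_B/(R_A + R_B).
10.2/28.8 = R_B/(R_A + R_B) → R_B = R_A · (0.3542)/(1 − 0.3542) = 2.12 × 0.5484 = 1.163 Ω.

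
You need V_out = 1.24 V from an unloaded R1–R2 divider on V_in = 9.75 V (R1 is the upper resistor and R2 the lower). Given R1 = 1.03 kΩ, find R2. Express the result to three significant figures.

The divider ratio is R2/(R1+R2) = 1.24/9.75 = 0.1272.
R2 = R1 · 0.1272/(1 − 0.1272) = 0.1501 kΩ.

R2 ≈ 0.150 kΩ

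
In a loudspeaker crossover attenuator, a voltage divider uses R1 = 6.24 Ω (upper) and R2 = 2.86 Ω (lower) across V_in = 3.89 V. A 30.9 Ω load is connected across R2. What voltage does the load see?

V_out ≈ 1.15 V

The load sits in parallel with R2, giving an effective lower resistance R2' = R2·R_L/(R2+R_L) = 2.618 Ω.
Voltage divider with the loaded lower leg: V_out = 3.89 × 2.618/(6.24 + 2.618) = 3.89 × 0.2955 = 1.150 V.
(Unloaded it would be 1.22 V; the load pulls it down.)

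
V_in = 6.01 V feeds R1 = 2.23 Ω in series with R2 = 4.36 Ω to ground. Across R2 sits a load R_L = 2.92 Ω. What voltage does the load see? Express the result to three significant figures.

The load sits in parallel with R2, giving an effective lower resistance R2' = R2·R_L/(R2+R_L) = 1.749 Ω.
Then V_out = V_in · R2'/(R1 + R2') = 6.01 × 1.749/3.979 = 2.642 V.

V_out ≈ 2.64 V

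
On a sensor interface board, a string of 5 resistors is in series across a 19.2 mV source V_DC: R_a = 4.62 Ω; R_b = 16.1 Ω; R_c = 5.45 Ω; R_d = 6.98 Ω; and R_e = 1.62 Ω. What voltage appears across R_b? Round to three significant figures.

Total series resistance ΣR = 4.62 + 16.1 + 5.45 + 6.98 + 1.62 = 34.77 Ω.
Voltage divider: V = V_DC · (16.10 / 34.77) = 19.2 × 0.4630 = 8.890 mV.

V ≈ 8.89 mV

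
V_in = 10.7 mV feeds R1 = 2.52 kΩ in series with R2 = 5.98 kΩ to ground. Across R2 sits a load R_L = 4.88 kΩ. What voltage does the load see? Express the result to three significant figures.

V_out ≈ 5.52 mV

The load sits in parallel with R2, giving an effective lower resistance R2' = R2·R_L/(R2+R_L) = 2.687 kΩ.
Now apply the divider: V_out = 10.7 × 0.5160 = 5.522 mV.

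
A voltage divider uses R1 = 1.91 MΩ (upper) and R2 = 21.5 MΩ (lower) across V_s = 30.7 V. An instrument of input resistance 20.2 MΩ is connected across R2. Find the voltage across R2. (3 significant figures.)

V_out ≈ 25.9 V

First combine the lower leg with the load: R2 ‖ R_L = 10.41 MΩ.
Voltage divider with the loaded lower leg: V_out = 30.7 × 10.41/(1.91 + 10.41) = 30.7 × 0.8450 = 25.94 V.
(Unloaded it would be 28.2 V; the load pulls it down.)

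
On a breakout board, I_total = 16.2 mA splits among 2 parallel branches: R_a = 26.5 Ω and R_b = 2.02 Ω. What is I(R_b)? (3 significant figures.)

I ≈ 15.1 mA

Two-branch current divider: I_k = I_total · R_other/(R_1 + R_2).
So I = 16.2 × 26.5/28.52 = 15.05 mA.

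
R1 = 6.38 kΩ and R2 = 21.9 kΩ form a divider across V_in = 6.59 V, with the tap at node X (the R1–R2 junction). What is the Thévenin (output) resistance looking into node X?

R_th ≈ 4.94 kΩ

Looking into X with the source shorted: R_th = R1·R2/(R1+R2) = 6.380 × 21.9/28.28 = 4.941 kΩ.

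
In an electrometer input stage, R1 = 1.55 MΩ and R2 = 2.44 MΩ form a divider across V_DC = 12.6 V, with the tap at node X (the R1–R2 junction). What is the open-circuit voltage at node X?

Open-circuit (no load on X): V_th = V_DC · R2/(R1 + R2) = 12.6 × 2.44/(1.550 + 2.44) = 7.705 V.

V_th ≈ 7.71 V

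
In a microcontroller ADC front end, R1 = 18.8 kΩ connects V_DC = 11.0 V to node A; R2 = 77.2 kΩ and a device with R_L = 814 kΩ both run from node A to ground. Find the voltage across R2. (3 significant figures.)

First combine the lower leg with the load: R2 ‖ R_L = 70.51 kΩ.
Then V_out = V_DC · R2'/(R1 + R2') = 11.0 × 70.51/89.31 = 8.685 V.

V_out ≈ 8.68 V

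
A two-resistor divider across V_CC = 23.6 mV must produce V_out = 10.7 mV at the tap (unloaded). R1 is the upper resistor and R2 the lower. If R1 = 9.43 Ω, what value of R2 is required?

R2 ≈ 7.82 Ω

The divider ratio is R2/(R1+R2) = 10.7/23.6 = 0.4534.
So R2 = R1 · V_out/(V_CC − V_out) = 9.43 × 10.7/(23.6 − 10.7) = 9.43 × 0.8295 = 7.822 Ω.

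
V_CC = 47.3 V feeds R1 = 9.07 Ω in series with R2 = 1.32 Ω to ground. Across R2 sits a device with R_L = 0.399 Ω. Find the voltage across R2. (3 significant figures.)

First combine the lower leg with the load: R2 ‖ R_L = 0.3064 Ω.
Now apply the divider: V_out = 47.3 × 0.03268 = 1.546 V.
(Unloaded it would be 6.01 V; the load pulls it down.)

V_out ≈ 1.55 V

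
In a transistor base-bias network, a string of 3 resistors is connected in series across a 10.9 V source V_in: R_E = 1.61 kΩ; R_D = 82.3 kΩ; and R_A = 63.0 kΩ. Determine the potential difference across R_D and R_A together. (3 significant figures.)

ΣR = 1.61 + 82.3 + 63.0 = 146.9 kΩ.
R_{R_D..R_A} = 82.3 + 63.0 = 145.3 kΩ.
By the voltage-divider rule, V = 10.9 × 145.3/146.9 = 10.78 V.

V ≈ 10.8 V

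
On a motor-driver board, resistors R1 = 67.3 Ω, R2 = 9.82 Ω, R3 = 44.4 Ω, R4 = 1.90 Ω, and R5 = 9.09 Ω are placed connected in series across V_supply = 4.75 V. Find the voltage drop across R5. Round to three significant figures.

V ≈ 0.326 V

Series total: ΣR = 67.3 + 9.82 + 44.4 + 1.90 + 9.09 = 132.5 Ω.
V = V_supply · R/ΣR = 4.75 × 0.06860 = 0.3258 V.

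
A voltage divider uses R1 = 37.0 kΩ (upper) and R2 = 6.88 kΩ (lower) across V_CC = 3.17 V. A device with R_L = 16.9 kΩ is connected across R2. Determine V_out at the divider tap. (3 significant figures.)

First combine the lower leg with the load: R2 ‖ R_L = 4.889 kΩ.
Voltage divider with the loaded lower leg: V_out = 3.17 × 4.889/(37.0 + 4.889) = 3.17 × 0.1167 = 0.3700 V.
(Unloaded it would be 0.497 V; the load pulls it down.)

V_out ≈ 0.370 V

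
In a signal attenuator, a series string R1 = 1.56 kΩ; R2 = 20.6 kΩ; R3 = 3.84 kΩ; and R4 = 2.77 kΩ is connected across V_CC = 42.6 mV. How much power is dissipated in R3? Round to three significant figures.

The common current is I = 42.6/28.77 = 1.481 µA.
P = I²R = 2.192 × 3.84 = 8.419 nW.

P ≈ 8.42 nW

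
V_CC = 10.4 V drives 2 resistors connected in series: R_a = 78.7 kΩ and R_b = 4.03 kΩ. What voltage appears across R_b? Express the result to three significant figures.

ΣR = 78.7 + 4.03 = 82.73 kΩ.
V = V_CC · R/ΣR = 10.4 × 0.04871 = 0.5066 V.

V ≈ 0.507 V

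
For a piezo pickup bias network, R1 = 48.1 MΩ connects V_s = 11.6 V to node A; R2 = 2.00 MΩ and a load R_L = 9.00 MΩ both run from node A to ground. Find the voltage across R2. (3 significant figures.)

V_out ≈ 0.382 V

The load sits in parallel with R2, giving an effective lower resistance R2' = R2·R_L/(R2+R_L) = 1.636 MΩ.
Now apply the divider: V_out = 11.6 × 0.03290 = 0.3816 V.
(Unloaded it would be 0.463 V; the load pulls it down.)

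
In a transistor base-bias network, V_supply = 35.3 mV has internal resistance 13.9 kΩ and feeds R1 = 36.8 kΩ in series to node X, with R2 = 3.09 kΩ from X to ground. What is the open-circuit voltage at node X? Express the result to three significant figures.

R1' = 13.9 + 36.8 = 50.70 kΩ (source resistance + R1).
V_th is the unloaded tap voltage: V_supply · R2/(R1'+R2) = 35.3 × 0.05745 = 2.028 mV.

V_th ≈ 2.03 mV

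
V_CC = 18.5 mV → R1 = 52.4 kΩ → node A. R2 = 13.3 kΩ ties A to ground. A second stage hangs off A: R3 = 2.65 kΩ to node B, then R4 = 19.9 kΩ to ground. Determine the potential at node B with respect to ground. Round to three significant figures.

The second stage (R3 + R4 = 22.55 kΩ) loads node A in parallel with R2.
Effective lower resistance at A: R2 ‖ 22.55 = 8.366 kΩ.
V_A = 18.5 × 8.366/(52.4 + 8.366) = 2.547 mV.
Stage 2 is unloaded, so V_B = V_A · R4/(R3+R4) = 2.547 × 19.9/22.55 = 2.248 mV.

V_B ≈ 2.25 mV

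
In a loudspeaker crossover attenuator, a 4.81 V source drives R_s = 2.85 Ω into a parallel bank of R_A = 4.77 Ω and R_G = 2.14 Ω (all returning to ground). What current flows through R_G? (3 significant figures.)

Combine the parallel branches: R_p = (1/4.77 + 1/2.14)⁻¹ = 1.477 Ω.
V_A by voltage divider: V_A = 4.81 × 1.477/(2.85 + 1.477) = 1.642 V.
Branch current I = V_A/R_G = 1.642/2.14 = 0.7673 A.

I ≈ 0.767 A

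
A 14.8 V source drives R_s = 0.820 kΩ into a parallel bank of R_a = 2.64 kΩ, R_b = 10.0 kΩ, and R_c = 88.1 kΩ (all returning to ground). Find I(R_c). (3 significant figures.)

I ≈ 0.120 mA

Parallel bank: R_p = 1/(1/2.64 + 1/10.0 + 1/88.1) = 2.040 kΩ.
Node voltage V_A = V_in · R_p/(R_s + R_p) = 14.8 × 0.7133 = 10.56 V.
Branch current I = V_A/R_c = 10.56/88.1 = 0.1198 mA.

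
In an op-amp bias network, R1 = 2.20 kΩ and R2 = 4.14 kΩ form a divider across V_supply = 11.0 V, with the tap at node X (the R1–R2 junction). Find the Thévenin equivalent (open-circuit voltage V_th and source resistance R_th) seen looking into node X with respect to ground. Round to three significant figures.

V_th ≈ 7.18 V, R_th ≈ 1.44 kΩ

V_th is the unloaded tap voltage: V_supply · R2/(R1+R2) = 11.0 × 0.6530 = 7.183 V.
Zeroing V_supply shorts the top of R1 to ground, so R_th = R1 ‖ R2 = 1.437 kΩ.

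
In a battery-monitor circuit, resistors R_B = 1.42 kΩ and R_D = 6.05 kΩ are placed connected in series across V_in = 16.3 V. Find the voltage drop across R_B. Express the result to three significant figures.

V ≈ 3.10 V

Series total: ΣR = 1.42 + 6.05 = 7.470 kΩ.
V = V_in · R/ΣR = 16.3 × 0.1901 = 3.099 V.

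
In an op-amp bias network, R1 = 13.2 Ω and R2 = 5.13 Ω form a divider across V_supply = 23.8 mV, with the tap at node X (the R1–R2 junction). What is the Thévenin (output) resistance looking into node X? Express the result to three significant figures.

With V_supply suppressed (replaced by a short), R_th = R1 ‖ R2 = (13.20 × 5.13)/(13.20 + 5.13) = 3.694 Ω.

R_th ≈ 3.69 Ω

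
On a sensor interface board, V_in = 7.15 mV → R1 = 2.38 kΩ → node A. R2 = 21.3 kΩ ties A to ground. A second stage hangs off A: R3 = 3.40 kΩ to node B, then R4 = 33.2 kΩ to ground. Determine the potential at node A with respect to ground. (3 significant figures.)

V_A ≈ 6.08 mV

The second stage (R3 + R4 = 36.60 kΩ) loads node A in parallel with R2.
Effective lower resistance at A: R2 ‖ 36.60 = 13.46 kΩ.
V_A = 7.15 × 13.46/(2.38 + 13.46) = 6.076 mV.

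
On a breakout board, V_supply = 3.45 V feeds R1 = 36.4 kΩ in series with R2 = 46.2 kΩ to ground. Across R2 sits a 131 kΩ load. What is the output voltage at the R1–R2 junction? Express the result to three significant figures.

First combine the lower leg with the load: R2 ‖ R_L = 34.15 kΩ.
Now apply the divider: V_out = 3.45 × 0.4841 = 1.670 V.

V_out ≈ 1.67 V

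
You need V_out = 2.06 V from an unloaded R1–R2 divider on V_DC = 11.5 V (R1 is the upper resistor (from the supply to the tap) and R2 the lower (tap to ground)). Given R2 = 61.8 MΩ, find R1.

Required fraction k = V_out/V_DC = 0.1791.
So R1 = R2 · (V_DC/V_out − 1) = 61.8 × (11.5/2.06 − 1) = 61.8 × 4.583 = 283.2 MΩ.

R1 ≈ 283 MΩ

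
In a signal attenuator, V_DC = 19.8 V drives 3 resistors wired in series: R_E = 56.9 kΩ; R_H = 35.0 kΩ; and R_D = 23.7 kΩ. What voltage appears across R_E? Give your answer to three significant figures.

V ≈ 9.75 V

Total series resistance ΣR = 56.9 + 35.0 + 23.7 = 115.6 kΩ.
By the voltage-divider rule, V = 19.8 × 56.90/115.6 = 9.746 V.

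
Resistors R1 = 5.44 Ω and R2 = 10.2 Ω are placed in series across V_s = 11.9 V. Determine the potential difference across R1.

ΣR = 5.44 + 10.2 = 15.64 Ω.
By the voltage-divider rule, V = 11.9 × 5.440/15.64 = 4.139 V.

V ≈ 4.14 V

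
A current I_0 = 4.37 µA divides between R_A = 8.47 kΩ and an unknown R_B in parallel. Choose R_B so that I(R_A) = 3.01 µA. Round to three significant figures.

In a two-way split, I_A/I_0 = R_B/(R_A + R_B).
3.01/4.37 = R_B/(R_A + R_B) → R_B = R_A · (0.6888)/(1 − 0.6888) = 8.47 × 2.213 = 18.75 kΩ.

R_B ≈ 18.7 kΩ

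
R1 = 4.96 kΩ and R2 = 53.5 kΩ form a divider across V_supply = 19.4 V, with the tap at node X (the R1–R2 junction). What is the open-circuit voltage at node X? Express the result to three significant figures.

V_th ≈ 17.8 V

V_th is the unloaded tap voltage: V_supply · R2/(R1+R2) = 19.4 × 0.9152 = 17.75 V.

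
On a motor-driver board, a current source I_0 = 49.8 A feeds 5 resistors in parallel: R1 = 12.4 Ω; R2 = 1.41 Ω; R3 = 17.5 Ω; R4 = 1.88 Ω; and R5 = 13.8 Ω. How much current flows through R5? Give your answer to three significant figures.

I ≈ 2.49 A

Total conductance ΣG = 1/12.4 + 1/1.41 + 1/17.5 + 1/1.88 + 1/13.8 = 1.451 (units of 1/Ω).
By the current-divider rule, I = I_0 · G_k/ΣG = 49.8 × 0.04993 = 2.486 A.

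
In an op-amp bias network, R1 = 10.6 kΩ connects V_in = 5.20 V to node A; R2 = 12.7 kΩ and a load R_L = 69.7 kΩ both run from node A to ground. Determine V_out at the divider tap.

First combine the lower leg with the load: R2 ‖ R_L = 10.74 kΩ.
Now apply the divider: V_out = 5.20 × 0.5033 = 2.617 V.
(Unloaded it would be 2.83 V; the load pulls it down.)

V_out ≈ 2.62 V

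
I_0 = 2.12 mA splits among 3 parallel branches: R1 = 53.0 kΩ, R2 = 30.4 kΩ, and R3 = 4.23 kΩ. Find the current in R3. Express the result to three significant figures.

I ≈ 1.74 mA

ΣG = 1/53.0 + 1/30.4 + 1/4.23 = 0.2882.
R3 takes the fraction G_k/ΣG = 0.2364/0.2882 = 0.8204, so I = 2.12 × 0.8204 = 1.739 mA.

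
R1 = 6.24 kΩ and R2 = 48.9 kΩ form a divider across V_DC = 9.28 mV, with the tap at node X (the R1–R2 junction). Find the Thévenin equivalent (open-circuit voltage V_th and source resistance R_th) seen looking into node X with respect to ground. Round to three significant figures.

V_th ≈ 8.23 mV, R_th ≈ 5.53 kΩ

With X open, the divider is unloaded: V_th = 9.28 × 48.9/55.14 = 8.230 mV.
Looking into X with the source shorted: R_th = R1·R2/(R1+R2) = 6.240 × 48.9/55.14 = 5.534 kΩ.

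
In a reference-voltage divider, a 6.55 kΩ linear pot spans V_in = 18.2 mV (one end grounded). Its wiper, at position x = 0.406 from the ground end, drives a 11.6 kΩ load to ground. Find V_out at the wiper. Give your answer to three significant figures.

V_out ≈ 6.50 mV

Split the track: R_lower = x·R_p = 2.659 kΩ, R_upper = (1−x)·R_p = 3.891 kΩ.
R_L loads the lower segment: effective lower R = 2.163 kΩ.
V_out = 18.2 × 2.163/(3.891 + 2.163) = 6.504 mV.
(Unloaded: V_out = x·V_in = 7.39 mV.)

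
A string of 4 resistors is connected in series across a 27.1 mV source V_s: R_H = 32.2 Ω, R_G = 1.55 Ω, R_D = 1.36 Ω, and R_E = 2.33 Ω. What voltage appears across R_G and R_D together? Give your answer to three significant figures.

Total series resistance ΣR = 32.2 + 1.55 + 1.36 + 2.33 = 37.44 Ω.
R_{R_G..R_D} = 1.55 + 1.36 = 2.910 Ω.
By the voltage-divider rule, V = 27.1 × 2.910/37.44 = 2.106 mV.

V ≈ 2.11 mV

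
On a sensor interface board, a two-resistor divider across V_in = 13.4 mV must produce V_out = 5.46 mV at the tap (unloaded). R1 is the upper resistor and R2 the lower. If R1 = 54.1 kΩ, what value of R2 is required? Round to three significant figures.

V_out/V_in = R2/(R1+R2) = 0.4075.
So R2 = R1 · V_out/(V_in − V_out) = 54.1 × 5.46/(13.4 − 5.46) = 54.1 × 0.6877 = 37.20 kΩ.

R2 ≈ 37.2 kΩ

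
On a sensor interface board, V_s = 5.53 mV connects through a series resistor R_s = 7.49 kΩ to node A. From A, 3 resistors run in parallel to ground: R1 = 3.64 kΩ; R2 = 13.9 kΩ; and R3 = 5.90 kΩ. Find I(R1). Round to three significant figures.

Equivalent of the parallel group: R_p = 1.937 kΩ.
V_A = 5.53 × 1.937/9.427 = 1.136 mV.
Branch current I = V_A/R1 = 1.136/3.64 = 0.3122 µA.

I ≈ 0.312 µA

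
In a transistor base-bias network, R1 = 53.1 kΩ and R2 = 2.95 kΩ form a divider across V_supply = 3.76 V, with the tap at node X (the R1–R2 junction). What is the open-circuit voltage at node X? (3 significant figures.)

V_th ≈ 0.198 V

Open-circuit (no load on X): V_th = V_supply · R2/(R1 + R2) = 3.76 × 2.95/(53.10 + 2.95) = 0.1979 V.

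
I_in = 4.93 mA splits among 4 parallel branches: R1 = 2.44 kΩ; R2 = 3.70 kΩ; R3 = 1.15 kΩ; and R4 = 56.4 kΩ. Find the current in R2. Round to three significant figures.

Conductances: ΣG = 1/2.44 + 1/3.70 + 1/1.15 + 1/56.4 = 1.567 (1/kΩ).
R2 takes the fraction G_k/ΣG = 0.2703/1.567 = 0.1724, so I = 4.93 × 0.1724 = 0.8501 mA.

I ≈ 0.850 mA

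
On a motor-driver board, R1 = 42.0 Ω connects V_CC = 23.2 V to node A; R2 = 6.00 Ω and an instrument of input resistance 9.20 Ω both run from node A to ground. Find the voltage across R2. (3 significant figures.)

First combine the lower leg with the load: R2 ‖ R_L = 3.632 Ω.
Then V_out = V_CC · R2'/(R1 + R2') = 23.2 × 3.632/45.63 = 1.846 V.
(Unloaded it would be 2.90 V; the load pulls it down.)

V_out ≈ 1.85 V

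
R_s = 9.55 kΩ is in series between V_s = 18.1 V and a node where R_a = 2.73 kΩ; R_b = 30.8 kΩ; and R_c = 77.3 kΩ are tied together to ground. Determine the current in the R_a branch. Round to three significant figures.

Combine the parallel branches: R_p = (1/2.73 + 1/30.8 + 1/77.3)⁻¹ = 2.429 kΩ.
V_A by voltage divider: V_A = 18.1 × 2.429/(9.55 + 2.429) = 3.670 V.
Branch current I = V_A/R_a = 3.670/2.73 = 1.344 mA.

I ≈ 1.34 mA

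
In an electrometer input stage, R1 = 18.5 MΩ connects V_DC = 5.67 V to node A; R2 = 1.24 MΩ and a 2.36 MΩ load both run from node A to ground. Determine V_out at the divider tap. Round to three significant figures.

First combine the lower leg with the load: R2 ‖ R_L = 0.8129 MΩ.
Voltage divider with the loaded lower leg: V_out = 5.67 × 0.8129/(18.5 + 0.8129) = 5.67 × 0.04209 = 0.2387 V.

V_out ≈ 0.239 V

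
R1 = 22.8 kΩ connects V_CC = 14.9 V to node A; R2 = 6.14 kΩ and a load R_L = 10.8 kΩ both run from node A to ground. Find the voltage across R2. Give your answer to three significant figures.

The load sits in parallel with R2, giving an effective lower resistance R2' = R2·R_L/(R2+R_L) = 3.915 kΩ.
Voltage divider with the loaded lower leg: V_out = 14.9 × 3.915/(22.8 + 3.915) = 14.9 × 0.1465 = 2.183 V.

V_out ≈ 2.18 V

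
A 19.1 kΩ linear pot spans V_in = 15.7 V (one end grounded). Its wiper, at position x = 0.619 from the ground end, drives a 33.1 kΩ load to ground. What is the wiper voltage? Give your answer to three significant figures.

Split the track: R_lower = x·R_p = 11.82 kΩ, R_upper = (1−x)·R_p = 7.277 kΩ.
(x·R_p) ‖ R_L = 8.711 kΩ.
Loaded-divider output: V_out = 15.7 × 0.5449 = 8.554 V.
(Unloaded: V_out = x·V_in = 9.72 V.)

V_out ≈ 8.55 V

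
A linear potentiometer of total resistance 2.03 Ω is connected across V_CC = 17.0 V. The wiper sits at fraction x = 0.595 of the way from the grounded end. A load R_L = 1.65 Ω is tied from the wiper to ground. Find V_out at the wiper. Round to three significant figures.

Split the track: R_lower = x·R_p = 1.208 Ω, R_upper = (1−x)·R_p = 0.8221 Ω.
R_L loads the lower segment: effective lower R = 0.6974 Ω.
Loaded-divider output: V_out = 17.0 × 0.4589 = 7.802 V.
(Unloaded: V_out = x·V_CC = 10.1 V.)

V_out ≈ 7.80 V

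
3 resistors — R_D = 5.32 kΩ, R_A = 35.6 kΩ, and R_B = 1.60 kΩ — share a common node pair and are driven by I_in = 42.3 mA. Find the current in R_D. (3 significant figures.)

I ≈ 9.45 mA

Conductances: ΣG = 1/5.32 + 1/35.6 + 1/1.60 = 0.8411 (1/kΩ).
By the current-divider rule, I = I_in · G_k/ΣG = 42.3 × 0.2235 = 9.454 mA.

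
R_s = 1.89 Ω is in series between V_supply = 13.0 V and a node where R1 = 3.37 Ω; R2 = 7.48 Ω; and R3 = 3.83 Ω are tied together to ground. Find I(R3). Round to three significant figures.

Parallel bank: R_p = 1/(1/3.37 + 1/7.48 + 1/3.83) = 1.446 Ω.
Node voltage V_A = V_supply · R_p/(R_s + R_p) = 13.0 × 0.4335 = 5.635 V.
I(R3) = V_A / R3 = 5.635/3.83 = 1.471 A.

I ≈ 1.47 A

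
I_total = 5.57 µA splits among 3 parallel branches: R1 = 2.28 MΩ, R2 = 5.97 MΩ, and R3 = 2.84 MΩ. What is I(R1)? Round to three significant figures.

Conductances: ΣG = 1/2.28 + 1/5.97 + 1/2.84 = 0.9582 (1/MΩ).
Current divider: I(R1) = I_total · G_k/ΣG = 5.57 × (0.4386/0.9582) = 5.57 × 0.4577 = 2.550 µA.

I ≈ 2.55 µA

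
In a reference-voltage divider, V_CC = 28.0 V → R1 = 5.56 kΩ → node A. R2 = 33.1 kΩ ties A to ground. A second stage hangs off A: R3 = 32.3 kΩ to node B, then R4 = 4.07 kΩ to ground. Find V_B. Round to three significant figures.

V_B ≈ 2.37 V

The second stage (R3 + R4 = 36.37 kΩ) loads node A in parallel with R2.
Effective lower resistance at A: R2 ‖ 36.37 = 17.33 kΩ.
So V_A = 28.0 × 0.7571 = 21.20 V.
V_B = V_A × 0.1119 = 2.372 V.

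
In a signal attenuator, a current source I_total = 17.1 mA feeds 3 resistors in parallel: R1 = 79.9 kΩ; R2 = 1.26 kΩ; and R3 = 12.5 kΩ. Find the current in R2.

I ≈ 15.3 mA

Total conductance ΣG = 1/79.9 + 1/1.26 + 1/12.5 = 0.8862 (units of 1/kΩ).
Current divider: I(R2) = I_total · G_k/ΣG = 17.1 × (0.7937/0.8862) = 17.1 × 0.8956 = 15.31 mA.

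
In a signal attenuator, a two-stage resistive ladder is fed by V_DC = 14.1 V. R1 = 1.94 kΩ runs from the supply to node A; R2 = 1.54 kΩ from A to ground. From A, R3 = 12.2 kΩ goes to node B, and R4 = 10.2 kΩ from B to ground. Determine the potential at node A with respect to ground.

V_A ≈ 6.01 V

Looking into the second stage from A: R3 + R4 = 22.40 kΩ appears in parallel with R2.
Effective lower resistance at A: R2 ‖ 22.40 = 1.441 kΩ.
V_A = 14.1 × 1.441/(1.94 + 1.441) = 6.009 V.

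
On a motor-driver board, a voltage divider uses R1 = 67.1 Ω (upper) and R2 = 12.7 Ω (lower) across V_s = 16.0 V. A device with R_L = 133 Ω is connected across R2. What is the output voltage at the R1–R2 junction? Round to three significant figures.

R2 ‖ R_L = (12.7 × 133)/(12.7 + 133) = 11.59 Ω.
Then V_out = V_s · R2'/(R1 + R2') = 16.0 × 11.59/78.69 = 2.357 V.

V_out ≈ 2.36 V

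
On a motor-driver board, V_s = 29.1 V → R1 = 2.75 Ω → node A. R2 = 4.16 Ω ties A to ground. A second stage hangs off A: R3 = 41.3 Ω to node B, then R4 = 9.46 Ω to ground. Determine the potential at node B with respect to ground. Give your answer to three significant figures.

Looking into the second stage from A: R3 + R4 = 50.76 Ω appears in parallel with R2.
R2 ‖ (R3+R4) = 3.845 Ω.
So V_A = 29.1 × 0.5830 = 16.97 V.
Stage 2 is unloaded, so V_B = V_A · R4/(R3+R4) = 16.97 × 9.46/50.76 = 3.162 V.

V_B ≈ 3.16 V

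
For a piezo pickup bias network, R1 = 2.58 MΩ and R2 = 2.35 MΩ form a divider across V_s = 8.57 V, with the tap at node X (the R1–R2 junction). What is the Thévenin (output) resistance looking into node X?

Looking into X with the source shorted: R_th = R1·R2/(R1+R2) = 2.580 × 2.35/4.930 = 1.230 MΩ.

R_th ≈ 1.23 MΩ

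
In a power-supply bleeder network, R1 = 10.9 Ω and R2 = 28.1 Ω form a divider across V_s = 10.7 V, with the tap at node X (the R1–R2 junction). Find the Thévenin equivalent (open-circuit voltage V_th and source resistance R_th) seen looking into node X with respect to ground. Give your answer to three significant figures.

V_th ≈ 7.71 V, R_th ≈ 7.85 Ω

Open-circuit (no load on X): V_th = V_s · R2/(R1 + R2) = 10.7 × 28.1/(10.90 + 28.1) = 7.709 V.
Looking into X with the source shorted: R_th = R1·R2/(R1+R2) = 10.90 × 28.1/39.00 = 7.854 Ω.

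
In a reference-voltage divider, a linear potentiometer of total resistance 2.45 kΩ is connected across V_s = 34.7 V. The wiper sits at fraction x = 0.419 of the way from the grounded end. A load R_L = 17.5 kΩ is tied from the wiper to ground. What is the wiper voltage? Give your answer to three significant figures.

Lower segment x·R_p = 1.027 kΩ; upper segment (1−x)·R_p = 1.423 kΩ.
Lower segment in parallel with the load: 1.027 ‖ 17.5 = 0.9697 kΩ.
V_out = 34.7 × 0.9697/(1.423 + 0.9697) = 14.06 V.

V_out ≈ 14.1 V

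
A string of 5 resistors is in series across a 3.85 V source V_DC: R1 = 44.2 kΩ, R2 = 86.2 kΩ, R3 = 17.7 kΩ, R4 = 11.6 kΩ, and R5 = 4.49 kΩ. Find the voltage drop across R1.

V ≈ 1.04 V

Series total: ΣR = 44.2 + 86.2 + 17.7 + 11.6 + 4.49 = 164.2 kΩ.
V = V_DC · R/ΣR = 3.85 × 0.2692 = 1.036 V.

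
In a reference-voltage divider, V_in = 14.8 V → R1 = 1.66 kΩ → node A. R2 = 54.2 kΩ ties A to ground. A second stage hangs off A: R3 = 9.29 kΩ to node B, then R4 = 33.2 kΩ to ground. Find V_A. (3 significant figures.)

V_A ≈ 13.8 V

Node A sees R2 in parallel with the series input of stage 2, R3 + R4 = 42.49 kΩ.
R2 ‖ (R3+R4) = 23.82 kΩ.
So V_A = 14.8 × 0.9348 = 13.84 V.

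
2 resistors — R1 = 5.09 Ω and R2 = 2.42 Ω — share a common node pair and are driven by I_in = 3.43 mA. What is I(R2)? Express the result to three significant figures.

I ≈ 2.32 mA

With just two branches, the current splits inversely with resistance.
So I = 3.43 × 5.09/7.510 = 2.325 mA.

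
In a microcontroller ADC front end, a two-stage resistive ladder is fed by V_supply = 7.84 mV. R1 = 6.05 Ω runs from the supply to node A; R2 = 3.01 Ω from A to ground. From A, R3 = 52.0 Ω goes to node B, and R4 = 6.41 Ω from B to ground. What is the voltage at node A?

V_A ≈ 2.52 mV

Looking into the second stage from A: R3 + R4 = 58.41 Ω appears in parallel with R2.
Effective lower resistance at A: R2 ‖ 58.41 = 2.862 Ω.
V_A = 7.84 × 2.862/(6.05 + 2.862) = 2.518 mV.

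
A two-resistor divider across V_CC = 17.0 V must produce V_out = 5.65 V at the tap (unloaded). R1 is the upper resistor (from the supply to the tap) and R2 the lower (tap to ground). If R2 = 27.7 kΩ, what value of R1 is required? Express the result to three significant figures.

V_out/V_CC = R2/(R1+R2) = 0.3324.
Rearranging, R1 = R2·(1−k)/k = 27.7 × 2.009 = 55.65 kΩ.

R1 ≈ 55.6 kΩ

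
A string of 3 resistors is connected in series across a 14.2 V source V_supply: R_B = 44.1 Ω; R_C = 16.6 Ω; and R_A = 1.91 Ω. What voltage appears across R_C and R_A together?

V ≈ 4.20 V

ΣR = 44.1 + 16.6 + 1.91 = 62.61 Ω.
R_{R_C..R_A} = 16.6 + 1.91 = 18.51 Ω.
Voltage divider: V = V_supply · (18.51 / 62.61) = 14.2 × 0.2956 = 4.198 V.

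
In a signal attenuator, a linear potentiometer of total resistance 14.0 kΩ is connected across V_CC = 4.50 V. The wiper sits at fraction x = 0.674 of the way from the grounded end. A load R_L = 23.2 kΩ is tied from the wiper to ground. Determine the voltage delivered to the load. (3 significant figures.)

Lower segment x·R_p = 9.436 kΩ; upper segment (1−x)·R_p = 4.564 kΩ.
(x·R_p) ‖ R_L = 6.708 kΩ.
V_out = 4.50 × 6.708/(4.564 + 6.708) = 2.678 V.

V_out ≈ 2.68 V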